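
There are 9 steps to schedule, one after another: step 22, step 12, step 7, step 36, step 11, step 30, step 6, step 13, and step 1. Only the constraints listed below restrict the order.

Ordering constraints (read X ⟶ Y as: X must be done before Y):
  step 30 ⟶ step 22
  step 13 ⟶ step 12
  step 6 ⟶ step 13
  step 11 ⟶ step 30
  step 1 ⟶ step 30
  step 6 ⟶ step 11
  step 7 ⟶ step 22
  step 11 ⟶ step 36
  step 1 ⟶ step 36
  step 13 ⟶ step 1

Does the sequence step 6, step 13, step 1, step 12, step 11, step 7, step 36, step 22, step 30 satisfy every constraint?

No

The sequence places step 22 ahead of step 30.
But one of the constraints requires step 30 before step 22, so this ordering violates it.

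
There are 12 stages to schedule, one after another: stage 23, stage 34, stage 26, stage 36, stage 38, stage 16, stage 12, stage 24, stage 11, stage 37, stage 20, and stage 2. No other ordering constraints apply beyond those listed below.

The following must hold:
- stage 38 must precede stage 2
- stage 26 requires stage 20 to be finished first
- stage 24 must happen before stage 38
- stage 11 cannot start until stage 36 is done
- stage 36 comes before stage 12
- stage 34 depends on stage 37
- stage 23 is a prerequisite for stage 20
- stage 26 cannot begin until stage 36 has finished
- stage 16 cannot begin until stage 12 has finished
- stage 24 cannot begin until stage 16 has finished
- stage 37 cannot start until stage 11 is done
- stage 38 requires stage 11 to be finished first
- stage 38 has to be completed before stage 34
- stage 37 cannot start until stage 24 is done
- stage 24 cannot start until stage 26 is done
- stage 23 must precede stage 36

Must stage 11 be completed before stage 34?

Chaining the stated constraints: stage 11 → stage 37 → stage 34.
That forces stage 11 before stage 34 in every valid schedule.

Yes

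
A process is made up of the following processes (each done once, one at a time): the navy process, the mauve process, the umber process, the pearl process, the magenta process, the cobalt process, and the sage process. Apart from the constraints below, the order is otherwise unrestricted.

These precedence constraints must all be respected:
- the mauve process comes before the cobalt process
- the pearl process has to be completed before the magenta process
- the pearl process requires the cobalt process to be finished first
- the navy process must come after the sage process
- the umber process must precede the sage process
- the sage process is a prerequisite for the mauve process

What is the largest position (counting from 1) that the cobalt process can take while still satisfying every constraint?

5

Every process that must follow the cobalt process has to come after it. Tracing all chains starting from the cobalt process, those processes are: the pearl process, the magenta process — 2 in total.
With 2 mandatory successors out of 7 processes total, the latest slot for the cobalt process is 7−2 = 5, and it's reachable by doing all non-successors before the cobalt process.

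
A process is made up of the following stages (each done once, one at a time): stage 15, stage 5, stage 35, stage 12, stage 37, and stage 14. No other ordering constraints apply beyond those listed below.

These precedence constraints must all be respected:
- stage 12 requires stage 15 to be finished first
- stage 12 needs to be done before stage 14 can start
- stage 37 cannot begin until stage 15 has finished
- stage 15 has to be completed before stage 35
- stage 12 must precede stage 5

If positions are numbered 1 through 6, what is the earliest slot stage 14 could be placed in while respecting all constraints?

3

The stages that are forced before stage 14, directly or transitively, are stage 15, stage 12. That's 2 stages.
So at minimum 2 stages come before stage 14, putting stage 14 no earlier than position 3. That position is achievable by scheduling exactly those predecessors first.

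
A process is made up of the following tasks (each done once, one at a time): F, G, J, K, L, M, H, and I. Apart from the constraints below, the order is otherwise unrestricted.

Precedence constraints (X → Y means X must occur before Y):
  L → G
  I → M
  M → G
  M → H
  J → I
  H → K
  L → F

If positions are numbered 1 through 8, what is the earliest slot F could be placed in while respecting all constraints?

The only task forced before F (directly or transitively) is L.
So at minimum 1 task comes before F, putting F no earlier than position 2. That position is achievable by scheduling exactly that predecessor first.

2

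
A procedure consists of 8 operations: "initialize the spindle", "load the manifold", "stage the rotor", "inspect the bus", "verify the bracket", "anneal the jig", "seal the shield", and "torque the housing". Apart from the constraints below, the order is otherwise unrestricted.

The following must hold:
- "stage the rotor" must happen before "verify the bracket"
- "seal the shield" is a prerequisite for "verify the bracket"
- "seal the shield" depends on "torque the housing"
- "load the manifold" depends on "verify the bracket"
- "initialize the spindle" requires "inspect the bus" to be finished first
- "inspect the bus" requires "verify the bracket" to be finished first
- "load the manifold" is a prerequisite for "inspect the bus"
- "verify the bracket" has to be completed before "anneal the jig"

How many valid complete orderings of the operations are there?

2 operations have no prerequisites ("stage the rotor", "torque the housing"), so any of them could come first.
Systematically extending each partial ordering one operation at a time and counting, there are 12 complete orderings.

12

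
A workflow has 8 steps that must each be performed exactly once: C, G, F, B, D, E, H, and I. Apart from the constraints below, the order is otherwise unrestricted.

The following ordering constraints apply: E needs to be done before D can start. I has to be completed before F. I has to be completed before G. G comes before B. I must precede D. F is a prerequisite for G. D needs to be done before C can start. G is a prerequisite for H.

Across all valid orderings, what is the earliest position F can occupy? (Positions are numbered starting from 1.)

Working backwards through the constraints from F, its only required predecessor is I.
So at minimum 1 step comes before F, putting F no earlier than position 2. That position is achievable by scheduling exactly that predecessor first.

2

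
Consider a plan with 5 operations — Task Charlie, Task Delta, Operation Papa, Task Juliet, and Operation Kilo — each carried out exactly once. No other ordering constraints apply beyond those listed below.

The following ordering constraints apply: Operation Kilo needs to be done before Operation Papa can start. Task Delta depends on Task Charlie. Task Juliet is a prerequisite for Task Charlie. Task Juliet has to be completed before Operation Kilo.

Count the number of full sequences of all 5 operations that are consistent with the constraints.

6

Task Juliet is the only operation with nothing required before it, so every ordering starts there.
Enumerating by repeatedly choosing an available operation (one whose prerequisites are all placed) gives 6 distinct complete orderings.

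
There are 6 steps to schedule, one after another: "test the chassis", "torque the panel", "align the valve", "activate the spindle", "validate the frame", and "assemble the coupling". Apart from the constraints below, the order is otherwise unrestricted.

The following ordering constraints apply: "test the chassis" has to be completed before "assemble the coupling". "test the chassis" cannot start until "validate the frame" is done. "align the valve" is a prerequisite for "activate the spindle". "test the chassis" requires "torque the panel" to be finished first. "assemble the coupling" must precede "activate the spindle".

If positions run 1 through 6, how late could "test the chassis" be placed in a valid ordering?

4

Following every chain forward from "test the chassis", the steps that must come later are "activate the spindle", "assemble the coupling" — 2 of them.
With 2 mandatory successors out of 6 steps total, the latest slot for "test the chassis" is 6−2 = 4, and it's reachable by doing all non-successors before "test the chassis".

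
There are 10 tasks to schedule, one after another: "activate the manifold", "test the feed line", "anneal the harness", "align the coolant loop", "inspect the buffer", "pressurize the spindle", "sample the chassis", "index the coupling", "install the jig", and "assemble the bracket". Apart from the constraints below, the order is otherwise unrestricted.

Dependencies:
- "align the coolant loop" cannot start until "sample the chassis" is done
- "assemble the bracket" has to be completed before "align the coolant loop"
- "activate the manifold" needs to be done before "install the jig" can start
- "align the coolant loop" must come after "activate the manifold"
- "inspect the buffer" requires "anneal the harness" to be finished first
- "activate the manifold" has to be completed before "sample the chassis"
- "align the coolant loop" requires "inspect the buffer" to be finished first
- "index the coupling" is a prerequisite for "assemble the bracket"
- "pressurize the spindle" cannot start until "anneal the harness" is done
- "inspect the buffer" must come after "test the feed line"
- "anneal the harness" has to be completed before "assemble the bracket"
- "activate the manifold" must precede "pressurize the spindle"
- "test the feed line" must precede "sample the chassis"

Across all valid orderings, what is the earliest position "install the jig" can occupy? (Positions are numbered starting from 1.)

2

Working backwards through the constraints from "install the jig", its only required predecessor is "activate the manifold".
So at minimum 1 task comes before "install the jig", putting "install the jig" no earlier than position 2. That position is achievable by scheduling exactly that predecessor first.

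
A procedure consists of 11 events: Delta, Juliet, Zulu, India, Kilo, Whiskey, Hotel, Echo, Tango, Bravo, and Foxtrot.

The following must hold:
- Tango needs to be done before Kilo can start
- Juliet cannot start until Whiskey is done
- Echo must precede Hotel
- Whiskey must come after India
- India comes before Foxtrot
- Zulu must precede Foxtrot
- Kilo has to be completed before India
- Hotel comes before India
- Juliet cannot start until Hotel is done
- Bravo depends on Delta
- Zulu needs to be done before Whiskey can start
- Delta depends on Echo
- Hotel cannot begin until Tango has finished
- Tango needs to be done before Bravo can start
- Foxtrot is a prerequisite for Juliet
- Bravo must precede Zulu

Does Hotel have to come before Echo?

The constraints actually force Echo before Hotel (via Echo → Hotel), not the other way around.
So Hotel does not have to come before Echo — it cannot.

No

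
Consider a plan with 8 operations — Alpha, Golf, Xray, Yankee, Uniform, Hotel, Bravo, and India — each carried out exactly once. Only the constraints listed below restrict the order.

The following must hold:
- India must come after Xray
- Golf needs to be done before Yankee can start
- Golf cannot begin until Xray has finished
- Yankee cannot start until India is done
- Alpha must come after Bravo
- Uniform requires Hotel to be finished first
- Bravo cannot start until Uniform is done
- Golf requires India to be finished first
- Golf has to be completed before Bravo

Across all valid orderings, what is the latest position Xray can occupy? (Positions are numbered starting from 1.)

The operations that are forced after Xray, directly or by a chain of constraints, are Alpha, Golf, Yankee, Bravo, India. That's 5 operations.
So at least 5 operations follow Xray, putting Xray no later than position 3. That position is achievable by scheduling everything else first.

3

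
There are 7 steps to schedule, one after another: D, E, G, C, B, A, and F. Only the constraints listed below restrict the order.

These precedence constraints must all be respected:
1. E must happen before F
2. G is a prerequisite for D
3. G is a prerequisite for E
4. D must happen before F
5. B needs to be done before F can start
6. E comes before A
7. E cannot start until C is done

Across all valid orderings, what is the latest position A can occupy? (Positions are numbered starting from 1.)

7

A has no required successors, so nothing stops it from going last (position 7).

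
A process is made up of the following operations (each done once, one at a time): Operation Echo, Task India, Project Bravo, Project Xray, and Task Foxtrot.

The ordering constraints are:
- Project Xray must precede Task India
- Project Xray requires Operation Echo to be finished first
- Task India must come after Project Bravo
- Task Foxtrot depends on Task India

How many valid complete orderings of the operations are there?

3

2 operations have no prerequisites (Operation Echo, Project Bravo), so any of them could come first.
Counting all ways to extend the partial order to a total order gives 3.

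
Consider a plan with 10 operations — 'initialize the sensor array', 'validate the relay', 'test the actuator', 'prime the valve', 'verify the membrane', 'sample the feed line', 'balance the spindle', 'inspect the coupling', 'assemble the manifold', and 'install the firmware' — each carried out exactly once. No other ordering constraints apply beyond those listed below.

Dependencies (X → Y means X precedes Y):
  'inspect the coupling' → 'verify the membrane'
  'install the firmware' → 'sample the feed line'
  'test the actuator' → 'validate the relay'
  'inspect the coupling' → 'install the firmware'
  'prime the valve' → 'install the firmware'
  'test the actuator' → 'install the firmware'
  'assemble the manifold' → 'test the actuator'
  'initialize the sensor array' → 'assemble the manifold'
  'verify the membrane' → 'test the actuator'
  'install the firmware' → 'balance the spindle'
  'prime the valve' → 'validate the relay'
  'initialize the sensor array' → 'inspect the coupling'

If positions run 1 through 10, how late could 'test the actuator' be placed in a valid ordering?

Every operation that must follow 'test the actuator' has to come after it. Tracing all chains starting from 'test the actuator', those operations are: 'validate the relay', 'sample the feed line', 'balance the spindle', 'install the firmware' — 4 in total.
With 4 mandatory successors out of 10 operations total, the latest slot for 'test the actuator' is 10−4 = 6, and it's reachable by doing all non-successors before 'test the actuator'.

6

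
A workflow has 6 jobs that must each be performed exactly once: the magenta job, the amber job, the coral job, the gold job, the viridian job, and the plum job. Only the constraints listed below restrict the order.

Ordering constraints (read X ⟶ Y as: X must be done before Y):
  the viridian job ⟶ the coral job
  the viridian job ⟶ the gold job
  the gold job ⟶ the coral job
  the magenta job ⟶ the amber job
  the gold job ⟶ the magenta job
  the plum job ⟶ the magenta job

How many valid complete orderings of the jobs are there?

2 jobs have no prerequisites (the viridian job, the plum job), so any of them could come first.
Enumerating by repeatedly choosing an available job (one whose prerequisites are all placed) gives 10 distinct complete orderings.

10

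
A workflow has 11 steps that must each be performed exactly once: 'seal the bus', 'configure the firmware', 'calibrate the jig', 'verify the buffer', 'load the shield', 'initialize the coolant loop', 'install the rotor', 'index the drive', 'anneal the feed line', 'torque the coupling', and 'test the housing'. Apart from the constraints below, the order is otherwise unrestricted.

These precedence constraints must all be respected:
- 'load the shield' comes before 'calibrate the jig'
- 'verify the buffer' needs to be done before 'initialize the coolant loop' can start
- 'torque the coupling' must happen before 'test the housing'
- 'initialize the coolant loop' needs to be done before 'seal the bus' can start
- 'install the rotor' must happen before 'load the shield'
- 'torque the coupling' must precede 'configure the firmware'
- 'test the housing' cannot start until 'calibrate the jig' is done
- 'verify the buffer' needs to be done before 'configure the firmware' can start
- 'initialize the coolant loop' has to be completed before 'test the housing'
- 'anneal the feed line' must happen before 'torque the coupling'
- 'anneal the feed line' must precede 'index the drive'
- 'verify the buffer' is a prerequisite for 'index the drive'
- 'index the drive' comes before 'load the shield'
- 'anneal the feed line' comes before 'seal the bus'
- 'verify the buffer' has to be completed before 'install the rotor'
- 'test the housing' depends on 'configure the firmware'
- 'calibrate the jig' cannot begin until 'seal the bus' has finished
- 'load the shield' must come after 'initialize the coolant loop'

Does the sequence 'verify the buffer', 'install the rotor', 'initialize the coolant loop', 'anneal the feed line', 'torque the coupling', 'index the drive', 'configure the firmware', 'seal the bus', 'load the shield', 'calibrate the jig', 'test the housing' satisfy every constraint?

Going through the constraints one by one, each required predecessor appears earlier in the sequence than its dependent — e.g. 'initialize the coolant loop' (position 3) is before 'test the housing' (position 11), as required.

Yes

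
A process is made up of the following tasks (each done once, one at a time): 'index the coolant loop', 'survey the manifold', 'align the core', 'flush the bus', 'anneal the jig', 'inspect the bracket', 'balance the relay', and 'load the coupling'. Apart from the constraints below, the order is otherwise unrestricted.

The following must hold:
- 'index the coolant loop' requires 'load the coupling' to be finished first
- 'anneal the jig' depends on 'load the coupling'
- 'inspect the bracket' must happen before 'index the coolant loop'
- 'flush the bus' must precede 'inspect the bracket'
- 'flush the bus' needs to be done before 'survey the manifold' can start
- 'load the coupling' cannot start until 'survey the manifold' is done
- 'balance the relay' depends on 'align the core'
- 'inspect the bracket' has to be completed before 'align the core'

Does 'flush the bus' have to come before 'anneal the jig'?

Tracing the constraints gives a chain: 'flush the bus' → 'survey the manifold' → 'load the coupling' → 'anneal the jig'.
So 'flush the bus' must precede 'anneal the jig' in any valid ordering.

Yes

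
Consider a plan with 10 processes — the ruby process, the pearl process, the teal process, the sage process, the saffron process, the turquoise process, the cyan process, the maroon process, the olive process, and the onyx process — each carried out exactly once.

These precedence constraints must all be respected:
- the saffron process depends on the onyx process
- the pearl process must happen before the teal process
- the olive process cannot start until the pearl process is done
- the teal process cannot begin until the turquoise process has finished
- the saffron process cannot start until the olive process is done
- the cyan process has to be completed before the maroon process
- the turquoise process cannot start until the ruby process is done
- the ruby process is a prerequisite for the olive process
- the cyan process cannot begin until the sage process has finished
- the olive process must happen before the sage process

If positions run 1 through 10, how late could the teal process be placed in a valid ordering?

No constraint forces any process after the teal process, so it can be placed last, in position 10.

10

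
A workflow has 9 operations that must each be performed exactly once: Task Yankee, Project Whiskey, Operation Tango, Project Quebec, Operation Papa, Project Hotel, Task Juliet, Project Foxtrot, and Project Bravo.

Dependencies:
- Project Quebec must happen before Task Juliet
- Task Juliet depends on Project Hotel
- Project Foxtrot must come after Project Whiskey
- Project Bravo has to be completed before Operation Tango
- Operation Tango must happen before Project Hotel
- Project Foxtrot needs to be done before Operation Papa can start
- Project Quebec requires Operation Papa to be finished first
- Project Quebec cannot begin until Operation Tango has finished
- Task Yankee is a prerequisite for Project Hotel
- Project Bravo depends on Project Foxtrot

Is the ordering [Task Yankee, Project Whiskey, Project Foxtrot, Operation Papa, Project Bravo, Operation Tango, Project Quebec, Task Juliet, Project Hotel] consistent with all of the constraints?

Here Project Hotel comes after Task Juliet.
Since Project Hotel is required before Task Juliet, the ordering is invalid.

No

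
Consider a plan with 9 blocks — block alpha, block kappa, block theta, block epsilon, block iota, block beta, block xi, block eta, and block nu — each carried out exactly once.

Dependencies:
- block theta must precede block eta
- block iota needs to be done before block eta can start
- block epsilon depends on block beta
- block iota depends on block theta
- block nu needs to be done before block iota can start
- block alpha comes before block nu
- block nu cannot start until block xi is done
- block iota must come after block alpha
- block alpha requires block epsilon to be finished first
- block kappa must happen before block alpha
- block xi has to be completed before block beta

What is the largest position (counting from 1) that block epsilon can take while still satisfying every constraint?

5

Every block that must follow block epsilon has to come after it. Tracing all chains starting from block epsilon, those blocks are: block alpha, block iota, block eta, block nu — 4 in total.
With 4 mandatory successors out of 9 blocks total, the latest slot for block epsilon is 9−4 = 5, and it's reachable by doing all non-successors before block epsilon.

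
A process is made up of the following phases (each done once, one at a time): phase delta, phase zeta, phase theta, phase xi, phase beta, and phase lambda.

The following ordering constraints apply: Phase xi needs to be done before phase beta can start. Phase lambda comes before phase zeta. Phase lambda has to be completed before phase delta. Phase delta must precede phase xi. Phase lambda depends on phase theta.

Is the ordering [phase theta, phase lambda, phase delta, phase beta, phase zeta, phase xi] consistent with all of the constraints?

No

In the proposed order, phase beta appears before phase xi.
Since phase xi is required before phase beta, the ordering is invalid.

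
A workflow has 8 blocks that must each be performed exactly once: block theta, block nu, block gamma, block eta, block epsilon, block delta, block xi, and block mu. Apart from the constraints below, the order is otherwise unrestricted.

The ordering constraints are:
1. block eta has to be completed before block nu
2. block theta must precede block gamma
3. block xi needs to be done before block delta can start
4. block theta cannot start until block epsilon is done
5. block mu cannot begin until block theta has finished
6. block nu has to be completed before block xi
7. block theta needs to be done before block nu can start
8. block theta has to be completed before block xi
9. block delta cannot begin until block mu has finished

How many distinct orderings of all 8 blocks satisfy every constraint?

2 blocks have no prerequisites (block eta, block epsilon), so any of them could come first.
Systematically extending each partial ordering one block at a time and counting, there are 54 complete orderings.

54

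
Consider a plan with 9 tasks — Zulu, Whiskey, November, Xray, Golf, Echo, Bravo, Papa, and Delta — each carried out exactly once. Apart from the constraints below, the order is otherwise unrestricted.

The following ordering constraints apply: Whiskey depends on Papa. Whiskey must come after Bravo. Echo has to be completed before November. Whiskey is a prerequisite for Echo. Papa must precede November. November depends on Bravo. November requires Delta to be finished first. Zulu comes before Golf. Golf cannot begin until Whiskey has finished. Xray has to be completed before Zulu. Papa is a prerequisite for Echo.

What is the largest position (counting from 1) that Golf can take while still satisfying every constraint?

9

No constraint forces any task after Golf, so it can be placed last, in position 9.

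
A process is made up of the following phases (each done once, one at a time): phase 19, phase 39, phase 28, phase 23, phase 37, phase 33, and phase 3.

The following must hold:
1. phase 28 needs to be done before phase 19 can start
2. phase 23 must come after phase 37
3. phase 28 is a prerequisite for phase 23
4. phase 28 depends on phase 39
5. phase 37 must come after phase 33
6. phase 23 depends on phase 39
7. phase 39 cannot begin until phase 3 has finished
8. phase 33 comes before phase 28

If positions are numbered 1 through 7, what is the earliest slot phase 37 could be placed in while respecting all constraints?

2

The only phase forced before phase 37 (directly or transitively) is phase 33.
With 1 mandatory predecessor, the earliest phase 37 can sit is position 1+1 = 2, and placing just that one first achieves it.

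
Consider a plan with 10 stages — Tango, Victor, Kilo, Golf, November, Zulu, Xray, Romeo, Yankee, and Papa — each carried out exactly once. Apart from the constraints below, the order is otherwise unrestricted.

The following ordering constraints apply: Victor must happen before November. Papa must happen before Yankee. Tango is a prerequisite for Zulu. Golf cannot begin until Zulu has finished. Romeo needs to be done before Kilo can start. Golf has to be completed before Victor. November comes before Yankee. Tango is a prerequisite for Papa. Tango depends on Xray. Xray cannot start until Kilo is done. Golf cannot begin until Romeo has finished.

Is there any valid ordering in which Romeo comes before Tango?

Yes

Romeo is actually forced before Tango by the constraints, so certainly some valid ordering has Romeo first.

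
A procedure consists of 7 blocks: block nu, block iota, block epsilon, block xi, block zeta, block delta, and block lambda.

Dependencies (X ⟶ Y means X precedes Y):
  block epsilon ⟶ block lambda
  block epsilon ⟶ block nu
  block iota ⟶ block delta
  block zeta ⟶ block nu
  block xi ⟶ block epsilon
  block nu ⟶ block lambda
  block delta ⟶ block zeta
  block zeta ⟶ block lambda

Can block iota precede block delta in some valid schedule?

The constraints force block iota before block delta, so yes — every valid ordering has block iota earlier.

Yes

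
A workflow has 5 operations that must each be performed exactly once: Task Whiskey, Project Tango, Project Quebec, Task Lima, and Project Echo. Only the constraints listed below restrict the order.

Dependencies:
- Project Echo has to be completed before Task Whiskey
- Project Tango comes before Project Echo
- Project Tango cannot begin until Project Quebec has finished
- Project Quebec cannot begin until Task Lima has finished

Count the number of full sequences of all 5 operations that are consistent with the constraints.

1

Task Lima is the only operation with nothing required before it, so every ordering starts there.
Every operation is then forced in turn, so only 1 complete ordering is consistent with the constraints.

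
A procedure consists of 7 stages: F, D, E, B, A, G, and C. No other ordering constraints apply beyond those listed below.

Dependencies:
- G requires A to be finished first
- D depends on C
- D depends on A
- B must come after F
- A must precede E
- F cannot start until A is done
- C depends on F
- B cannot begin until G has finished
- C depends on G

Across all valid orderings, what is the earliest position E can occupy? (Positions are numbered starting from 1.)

2

The only stage forced before E (directly or transitively) is A.
So at minimum 1 stage comes before E, putting E no earlier than position 2. That position is achievable by scheduling exactly that predecessor first.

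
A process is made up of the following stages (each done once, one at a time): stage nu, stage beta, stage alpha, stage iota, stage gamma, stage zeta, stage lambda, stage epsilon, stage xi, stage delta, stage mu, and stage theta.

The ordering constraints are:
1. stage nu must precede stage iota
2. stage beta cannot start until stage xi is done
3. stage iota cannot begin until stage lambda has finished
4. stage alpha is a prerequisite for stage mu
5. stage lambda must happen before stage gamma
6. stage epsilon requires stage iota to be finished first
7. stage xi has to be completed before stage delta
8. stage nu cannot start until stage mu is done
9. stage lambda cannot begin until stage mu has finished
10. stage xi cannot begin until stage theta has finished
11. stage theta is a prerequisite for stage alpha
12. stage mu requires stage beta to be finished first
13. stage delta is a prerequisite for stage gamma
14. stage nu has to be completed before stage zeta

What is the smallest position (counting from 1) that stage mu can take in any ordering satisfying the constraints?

The stages that are forced before stage mu, directly or transitively, are stage beta, stage alpha, stage xi, stage theta. That's 4 stages.
So at minimum 4 stages come before stage mu, putting stage mu no earlier than position 5. That position is achievable by scheduling exactly those predecessors first.

5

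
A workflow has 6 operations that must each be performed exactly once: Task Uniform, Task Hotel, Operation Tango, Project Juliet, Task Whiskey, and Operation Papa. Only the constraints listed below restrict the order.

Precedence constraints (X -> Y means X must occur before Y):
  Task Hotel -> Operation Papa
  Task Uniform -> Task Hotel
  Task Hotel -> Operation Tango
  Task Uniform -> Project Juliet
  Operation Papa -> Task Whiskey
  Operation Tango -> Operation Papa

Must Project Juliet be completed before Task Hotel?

No

Project Juliet and Task Hotel are not related by any chain of constraints.
A valid ordering placing Task Hotel before Project Juliet exists, so the answer is no.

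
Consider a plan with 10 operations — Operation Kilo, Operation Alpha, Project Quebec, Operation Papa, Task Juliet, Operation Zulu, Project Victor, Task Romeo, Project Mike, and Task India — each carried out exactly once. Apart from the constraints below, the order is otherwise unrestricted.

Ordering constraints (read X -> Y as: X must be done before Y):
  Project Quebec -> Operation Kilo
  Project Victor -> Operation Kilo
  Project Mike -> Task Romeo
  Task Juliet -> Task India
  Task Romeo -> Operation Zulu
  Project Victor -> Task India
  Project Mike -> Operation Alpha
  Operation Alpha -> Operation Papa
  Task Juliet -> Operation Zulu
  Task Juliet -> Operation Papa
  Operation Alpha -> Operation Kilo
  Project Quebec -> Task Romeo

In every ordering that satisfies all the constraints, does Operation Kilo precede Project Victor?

No

There is a chain Project Victor → Operation Kilo, which puts Project Victor before Operation Kilo.
So Operation Kilo never precedes Project Victor.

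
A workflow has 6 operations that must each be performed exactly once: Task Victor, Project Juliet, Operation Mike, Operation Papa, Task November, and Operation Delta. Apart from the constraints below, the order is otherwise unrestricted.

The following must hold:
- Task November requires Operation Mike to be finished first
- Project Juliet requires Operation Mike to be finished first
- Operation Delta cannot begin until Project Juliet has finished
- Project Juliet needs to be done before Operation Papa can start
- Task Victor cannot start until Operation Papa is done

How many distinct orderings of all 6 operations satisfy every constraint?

Only Operation Mike has no prerequisites, so it must go first.
Enumerating by repeatedly choosing an available operation (one whose prerequisites are all placed) gives 15 distinct complete orderings.

15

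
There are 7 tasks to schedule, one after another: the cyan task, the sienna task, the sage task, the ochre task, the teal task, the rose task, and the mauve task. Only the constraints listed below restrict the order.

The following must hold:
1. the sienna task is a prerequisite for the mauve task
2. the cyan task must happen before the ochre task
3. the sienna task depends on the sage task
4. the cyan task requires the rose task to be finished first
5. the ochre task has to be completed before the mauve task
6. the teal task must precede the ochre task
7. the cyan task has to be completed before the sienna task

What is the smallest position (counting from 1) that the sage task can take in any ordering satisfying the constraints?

No constraint forces any other task before the sage task, so it can be placed first.

1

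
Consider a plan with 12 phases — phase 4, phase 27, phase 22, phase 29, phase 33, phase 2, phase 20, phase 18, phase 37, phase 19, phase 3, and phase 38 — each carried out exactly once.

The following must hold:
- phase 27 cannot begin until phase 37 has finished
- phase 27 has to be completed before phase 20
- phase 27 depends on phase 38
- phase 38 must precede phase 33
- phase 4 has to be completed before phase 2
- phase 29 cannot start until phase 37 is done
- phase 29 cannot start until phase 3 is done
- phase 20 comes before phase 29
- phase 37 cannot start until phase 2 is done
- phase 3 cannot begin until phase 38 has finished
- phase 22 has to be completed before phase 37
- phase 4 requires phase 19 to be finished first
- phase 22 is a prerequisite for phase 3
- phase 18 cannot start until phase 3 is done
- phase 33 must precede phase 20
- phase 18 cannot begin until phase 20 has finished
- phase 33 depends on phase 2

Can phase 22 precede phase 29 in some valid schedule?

Phase 22 is actually forced before phase 29 by the constraints, so certainly some valid ordering has phase 22 first.

Yes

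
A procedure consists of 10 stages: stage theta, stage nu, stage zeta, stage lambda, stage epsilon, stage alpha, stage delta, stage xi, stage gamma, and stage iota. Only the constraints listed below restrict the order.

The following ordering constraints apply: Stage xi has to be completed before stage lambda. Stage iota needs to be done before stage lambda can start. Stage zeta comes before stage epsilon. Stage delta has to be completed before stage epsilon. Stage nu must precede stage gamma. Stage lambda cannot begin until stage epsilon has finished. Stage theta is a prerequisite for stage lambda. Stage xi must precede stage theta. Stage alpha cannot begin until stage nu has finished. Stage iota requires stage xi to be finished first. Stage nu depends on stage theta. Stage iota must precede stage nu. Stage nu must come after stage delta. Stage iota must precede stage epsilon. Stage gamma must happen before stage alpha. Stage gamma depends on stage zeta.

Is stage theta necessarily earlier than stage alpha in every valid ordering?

Yes

Following the dependencies: stage theta → stage nu → stage alpha.
That forces stage theta before stage alpha in every valid schedule.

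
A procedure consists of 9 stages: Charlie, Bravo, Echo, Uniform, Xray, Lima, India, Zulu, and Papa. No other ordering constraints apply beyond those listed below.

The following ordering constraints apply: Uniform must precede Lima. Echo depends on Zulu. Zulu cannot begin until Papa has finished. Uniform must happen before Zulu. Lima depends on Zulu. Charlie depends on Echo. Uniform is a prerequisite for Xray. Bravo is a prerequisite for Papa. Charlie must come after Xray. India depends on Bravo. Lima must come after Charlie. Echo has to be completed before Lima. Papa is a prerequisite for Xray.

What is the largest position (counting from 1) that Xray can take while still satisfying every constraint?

Every stage that must follow Xray has to come after it. Tracing all chains starting from Xray, those stages are: Charlie, Lima — 2 in total.
With 2 mandatory successors out of 9 stages total, the latest slot for Xray is 9−2 = 7, and it's reachable by doing all non-successors before Xray.

7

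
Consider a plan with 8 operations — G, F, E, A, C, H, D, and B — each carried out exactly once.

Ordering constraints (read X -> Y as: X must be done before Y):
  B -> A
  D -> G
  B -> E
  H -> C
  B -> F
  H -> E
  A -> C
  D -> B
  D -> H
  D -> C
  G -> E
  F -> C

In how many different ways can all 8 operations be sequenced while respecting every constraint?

D is the only operation with nothing required before it, so every ordering starts there.
Counting all ways to extend the partial order to a total order gives 124.

124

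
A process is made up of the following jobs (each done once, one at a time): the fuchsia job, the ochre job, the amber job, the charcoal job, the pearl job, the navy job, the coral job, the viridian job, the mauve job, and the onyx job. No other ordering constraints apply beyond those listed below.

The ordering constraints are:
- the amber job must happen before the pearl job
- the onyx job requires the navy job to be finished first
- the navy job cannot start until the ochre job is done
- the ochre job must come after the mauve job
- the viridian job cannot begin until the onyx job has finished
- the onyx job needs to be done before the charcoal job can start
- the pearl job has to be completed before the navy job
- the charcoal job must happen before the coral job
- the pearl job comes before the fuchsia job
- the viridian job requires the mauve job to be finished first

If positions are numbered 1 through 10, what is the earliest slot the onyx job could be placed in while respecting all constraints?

The jobs that are forced before the onyx job, directly or transitively, are the ochre job, the amber job, the pearl job, the navy job, the mauve job. That's 5 jobs.
With 5 mandatory predecessors, the earliest the onyx job can sit is position 5+1 = 6, and placing just those 5 first achieves it.

6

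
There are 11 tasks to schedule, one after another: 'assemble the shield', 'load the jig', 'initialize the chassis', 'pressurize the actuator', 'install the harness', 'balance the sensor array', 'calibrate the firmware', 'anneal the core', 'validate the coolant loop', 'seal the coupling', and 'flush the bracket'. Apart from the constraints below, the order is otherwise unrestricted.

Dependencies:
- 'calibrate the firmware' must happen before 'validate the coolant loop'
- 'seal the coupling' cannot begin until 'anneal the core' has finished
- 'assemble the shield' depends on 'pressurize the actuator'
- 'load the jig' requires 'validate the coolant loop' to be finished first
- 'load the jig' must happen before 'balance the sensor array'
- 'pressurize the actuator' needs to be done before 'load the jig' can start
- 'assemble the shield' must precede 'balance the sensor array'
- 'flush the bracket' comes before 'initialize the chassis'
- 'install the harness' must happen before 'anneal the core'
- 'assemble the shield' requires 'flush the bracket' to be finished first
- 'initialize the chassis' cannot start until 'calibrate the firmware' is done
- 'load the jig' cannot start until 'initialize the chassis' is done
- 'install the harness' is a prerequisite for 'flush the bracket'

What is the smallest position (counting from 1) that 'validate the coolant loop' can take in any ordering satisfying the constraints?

Working backwards through the constraints from 'validate the coolant loop', its only required predecessor is 'calibrate the firmware'.
With 1 mandatory predecessor, the earliest 'validate the coolant loop' can sit is position 1+1 = 2, and placing just that one first achieves it.

2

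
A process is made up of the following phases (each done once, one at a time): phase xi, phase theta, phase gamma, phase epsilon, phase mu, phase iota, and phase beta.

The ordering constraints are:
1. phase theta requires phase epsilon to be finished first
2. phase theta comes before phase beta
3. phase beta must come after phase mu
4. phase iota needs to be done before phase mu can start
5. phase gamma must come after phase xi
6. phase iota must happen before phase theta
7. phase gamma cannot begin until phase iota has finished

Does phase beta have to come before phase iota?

There is a chain phase iota → phase theta → phase beta, which puts phase iota before phase beta.
So phase beta does not have to come before phase iota — it cannot.

No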